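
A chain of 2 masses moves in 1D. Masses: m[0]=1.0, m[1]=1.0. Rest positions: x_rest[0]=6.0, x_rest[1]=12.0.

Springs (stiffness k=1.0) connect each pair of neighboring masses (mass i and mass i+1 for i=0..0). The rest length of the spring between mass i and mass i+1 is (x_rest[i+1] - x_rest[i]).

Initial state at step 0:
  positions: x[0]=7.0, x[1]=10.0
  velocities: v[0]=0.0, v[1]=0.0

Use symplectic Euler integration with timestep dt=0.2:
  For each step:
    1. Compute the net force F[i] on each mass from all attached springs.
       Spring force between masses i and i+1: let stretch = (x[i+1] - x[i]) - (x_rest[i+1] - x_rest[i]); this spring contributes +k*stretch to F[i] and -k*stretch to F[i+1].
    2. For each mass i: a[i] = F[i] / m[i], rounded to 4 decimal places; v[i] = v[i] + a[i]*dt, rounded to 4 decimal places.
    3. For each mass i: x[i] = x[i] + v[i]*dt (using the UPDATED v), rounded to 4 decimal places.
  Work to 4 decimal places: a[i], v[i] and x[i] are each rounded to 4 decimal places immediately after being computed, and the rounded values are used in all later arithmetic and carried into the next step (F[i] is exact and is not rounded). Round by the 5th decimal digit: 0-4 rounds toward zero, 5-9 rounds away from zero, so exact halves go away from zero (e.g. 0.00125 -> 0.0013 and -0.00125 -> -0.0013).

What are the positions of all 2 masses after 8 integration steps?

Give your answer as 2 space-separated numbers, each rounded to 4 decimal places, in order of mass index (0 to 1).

Answer: 4.3703 12.6297

Derivation:
Step 0: x=[7.0000 10.0000] v=[0.0000 0.0000]
Step 1: x=[6.8800 10.1200] v=[-0.6000 0.6000]
Step 2: x=[6.6496 10.3504] v=[-1.1520 1.1520]
Step 3: x=[6.3272 10.6728] v=[-1.6118 1.6118]
Step 4: x=[5.9387 11.0613] v=[-1.9427 1.9427]
Step 5: x=[5.5151 11.4849] v=[-2.1182 2.1182]
Step 6: x=[5.0903 11.9097] v=[-2.1242 2.1242]
Step 7: x=[4.6982 12.3018] v=[-1.9603 1.9603]
Step 8: x=[4.3703 12.6297] v=[-1.6396 1.6396]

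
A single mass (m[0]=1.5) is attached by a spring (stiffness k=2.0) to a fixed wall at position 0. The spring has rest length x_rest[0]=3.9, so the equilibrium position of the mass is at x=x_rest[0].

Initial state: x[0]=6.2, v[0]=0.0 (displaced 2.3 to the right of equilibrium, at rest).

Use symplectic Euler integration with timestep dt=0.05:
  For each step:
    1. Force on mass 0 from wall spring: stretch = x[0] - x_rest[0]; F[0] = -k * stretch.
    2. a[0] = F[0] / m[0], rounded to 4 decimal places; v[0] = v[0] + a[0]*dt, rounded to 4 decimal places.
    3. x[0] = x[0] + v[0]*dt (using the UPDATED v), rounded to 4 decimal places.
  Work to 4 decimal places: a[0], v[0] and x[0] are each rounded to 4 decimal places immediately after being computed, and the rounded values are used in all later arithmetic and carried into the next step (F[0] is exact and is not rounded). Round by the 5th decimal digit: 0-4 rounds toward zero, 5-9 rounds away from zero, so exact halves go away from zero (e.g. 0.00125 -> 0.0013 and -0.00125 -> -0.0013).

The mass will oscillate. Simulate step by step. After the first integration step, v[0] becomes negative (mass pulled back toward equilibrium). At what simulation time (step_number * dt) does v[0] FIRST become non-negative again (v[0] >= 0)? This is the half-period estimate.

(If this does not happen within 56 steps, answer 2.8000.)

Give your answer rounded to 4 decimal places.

Step 0: x=[6.2000] v=[0.0000]
Step 1: x=[6.1923] v=[-0.1533]
Step 2: x=[6.1770] v=[-0.3061]
Step 3: x=[6.1541] v=[-0.4579]
Step 4: x=[6.1237] v=[-0.6082]
Step 5: x=[6.0859] v=[-0.7564]
Step 6: x=[6.0408] v=[-0.9021]
Step 7: x=[5.9886] v=[-1.0448]
Step 8: x=[5.9294] v=[-1.1840]
Step 9: x=[5.8634] v=[-1.3193]
Step 10: x=[5.7909] v=[-1.4502]
Step 11: x=[5.7121] v=[-1.5763]
Step 12: x=[5.6272] v=[-1.6971]
Step 13: x=[5.5366] v=[-1.8122]
Step 14: x=[5.4405] v=[-1.9213]
Step 15: x=[5.3393] v=[-2.0240]
Step 16: x=[5.2333] v=[-2.1200]
Step 17: x=[5.1229] v=[-2.2089]
Step 18: x=[5.0084] v=[-2.2904]
Step 19: x=[4.8902] v=[-2.3643]
Step 20: x=[4.7687] v=[-2.4303]
Step 21: x=[4.6443] v=[-2.4882]
Step 22: x=[4.5174] v=[-2.5378]
Step 23: x=[4.3885] v=[-2.5790]
Step 24: x=[4.2579] v=[-2.6116]
Step 25: x=[4.1261] v=[-2.6355]
Step 26: x=[3.9936] v=[-2.6506]
Step 27: x=[3.8608] v=[-2.6568]
Step 28: x=[3.7281] v=[-2.6542]
Step 29: x=[3.5960] v=[-2.6427]
Step 30: x=[3.4649] v=[-2.6224]
Step 31: x=[3.3352] v=[-2.5934]
Step 32: x=[3.2074] v=[-2.5557]
Step 33: x=[3.0819] v=[-2.5095]
Step 34: x=[2.9592] v=[-2.4550]
Step 35: x=[2.8396] v=[-2.3923]
Step 36: x=[2.7235] v=[-2.3216]
Step 37: x=[2.6113] v=[-2.2432]
Step 38: x=[2.5034] v=[-2.1573]
Step 39: x=[2.4002] v=[-2.0642]
Step 40: x=[2.3020] v=[-1.9642]
Step 41: x=[2.2091] v=[-1.8577]
Step 42: x=[2.1219] v=[-1.7450]
Step 43: x=[2.0406] v=[-1.6265]
Step 44: x=[1.9655] v=[-1.5025]
Step 45: x=[1.8968] v=[-1.3735]
Step 46: x=[1.8348] v=[-1.2400]
Step 47: x=[1.7797] v=[-1.1023]
Step 48: x=[1.7317] v=[-0.9609]
Step 49: x=[1.6909] v=[-0.8163]
Step 50: x=[1.6575] v=[-0.6690]
Step 51: x=[1.6315] v=[-0.5195]
Step 52: x=[1.6131] v=[-0.3683]
Step 53: x=[1.6023] v=[-0.2158]
Step 54: x=[1.5992] v=[-0.0626]
Step 55: x=[1.6037] v=[0.0908]
First v>=0 after going negative at step 55, time=2.7500

Answer: 2.7500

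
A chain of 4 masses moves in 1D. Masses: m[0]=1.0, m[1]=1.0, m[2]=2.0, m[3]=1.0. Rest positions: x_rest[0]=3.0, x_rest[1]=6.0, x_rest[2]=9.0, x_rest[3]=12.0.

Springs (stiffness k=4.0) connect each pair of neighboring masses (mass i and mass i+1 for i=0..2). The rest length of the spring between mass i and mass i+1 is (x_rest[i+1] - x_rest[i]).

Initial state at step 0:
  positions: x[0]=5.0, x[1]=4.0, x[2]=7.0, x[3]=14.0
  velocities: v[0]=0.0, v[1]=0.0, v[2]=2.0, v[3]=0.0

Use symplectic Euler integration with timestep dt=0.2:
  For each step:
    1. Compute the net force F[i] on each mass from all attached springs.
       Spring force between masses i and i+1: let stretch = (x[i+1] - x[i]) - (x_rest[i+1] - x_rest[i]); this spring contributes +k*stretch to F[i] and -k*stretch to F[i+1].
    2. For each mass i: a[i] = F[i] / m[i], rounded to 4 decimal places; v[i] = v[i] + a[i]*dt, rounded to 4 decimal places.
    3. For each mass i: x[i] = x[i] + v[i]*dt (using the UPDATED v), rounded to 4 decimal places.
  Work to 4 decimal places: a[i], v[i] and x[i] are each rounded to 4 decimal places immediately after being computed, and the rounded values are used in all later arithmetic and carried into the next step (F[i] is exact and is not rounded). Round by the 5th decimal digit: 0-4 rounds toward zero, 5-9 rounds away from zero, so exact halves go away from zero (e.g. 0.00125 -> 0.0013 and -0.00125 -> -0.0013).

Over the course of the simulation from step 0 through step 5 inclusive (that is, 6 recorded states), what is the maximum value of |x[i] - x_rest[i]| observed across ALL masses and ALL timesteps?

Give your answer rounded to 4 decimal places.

Step 0: x=[5.0000 4.0000 7.0000 14.0000] v=[0.0000 0.0000 2.0000 0.0000]
Step 1: x=[4.3600 4.6400 7.7200 13.3600] v=[-3.2000 3.2000 3.6000 -3.2000]
Step 2: x=[3.2848 5.7280 8.6448 12.2976] v=[-5.3760 5.4400 4.6240 -5.3120]
Step 3: x=[2.1205 6.8918 9.6285 11.1308] v=[-5.8214 5.8189 4.9184 -5.8342]
Step 4: x=[1.2396 7.7300 10.5134 10.2036] v=[-4.4044 4.1912 4.4246 -4.6360]
Step 5: x=[0.9172 7.9751 11.1509 9.8060] v=[-1.6121 1.2256 3.1873 -1.9882]
Max displacement = 2.1940

Answer: 2.1940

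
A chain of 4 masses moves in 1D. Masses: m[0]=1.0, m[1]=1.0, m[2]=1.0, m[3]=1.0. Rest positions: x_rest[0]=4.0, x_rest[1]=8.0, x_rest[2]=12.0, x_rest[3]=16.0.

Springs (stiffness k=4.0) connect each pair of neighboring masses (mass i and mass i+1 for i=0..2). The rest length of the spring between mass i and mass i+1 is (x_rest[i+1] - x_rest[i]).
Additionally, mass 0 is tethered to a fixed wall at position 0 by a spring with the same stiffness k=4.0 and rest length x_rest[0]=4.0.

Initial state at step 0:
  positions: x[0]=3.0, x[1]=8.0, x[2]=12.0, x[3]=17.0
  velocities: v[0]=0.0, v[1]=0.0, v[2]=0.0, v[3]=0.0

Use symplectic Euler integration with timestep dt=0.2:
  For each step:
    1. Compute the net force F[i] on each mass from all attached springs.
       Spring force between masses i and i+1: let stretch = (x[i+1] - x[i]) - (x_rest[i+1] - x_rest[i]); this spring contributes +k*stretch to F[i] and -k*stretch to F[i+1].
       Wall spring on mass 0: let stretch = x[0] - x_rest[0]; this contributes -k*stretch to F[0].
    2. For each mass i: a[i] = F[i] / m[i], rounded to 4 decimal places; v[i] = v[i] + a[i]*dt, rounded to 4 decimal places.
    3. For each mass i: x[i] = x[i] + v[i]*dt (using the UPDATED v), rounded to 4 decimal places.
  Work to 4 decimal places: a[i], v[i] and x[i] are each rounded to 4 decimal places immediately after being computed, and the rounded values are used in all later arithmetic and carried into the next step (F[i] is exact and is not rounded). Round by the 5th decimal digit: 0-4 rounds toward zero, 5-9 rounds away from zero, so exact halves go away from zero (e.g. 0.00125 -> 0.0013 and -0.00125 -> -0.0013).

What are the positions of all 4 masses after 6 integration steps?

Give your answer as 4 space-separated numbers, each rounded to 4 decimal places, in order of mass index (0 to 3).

Step 0: x=[3.0000 8.0000 12.0000 17.0000] v=[0.0000 0.0000 0.0000 0.0000]
Step 1: x=[3.3200 7.8400 12.1600 16.8400] v=[1.6000 -0.8000 0.8000 -0.8000]
Step 2: x=[3.8320 7.6480 12.3776 16.5712] v=[2.5600 -0.9600 1.0880 -1.3440]
Step 3: x=[4.3414 7.6022 12.5094 16.2714] v=[2.5472 -0.2291 0.6592 -1.4989]
Step 4: x=[4.6779 7.8198 12.4580 16.0097] v=[1.6827 1.0880 -0.2570 -1.3085]
Step 5: x=[4.7687 8.2768 12.2328 15.8197] v=[0.4539 2.2850 -1.1262 -0.9499]
Step 6: x=[4.6578 8.8055 11.9485 15.6958] v=[-0.5546 2.6433 -1.4215 -0.6194]

Answer: 4.6578 8.8055 11.9485 15.6958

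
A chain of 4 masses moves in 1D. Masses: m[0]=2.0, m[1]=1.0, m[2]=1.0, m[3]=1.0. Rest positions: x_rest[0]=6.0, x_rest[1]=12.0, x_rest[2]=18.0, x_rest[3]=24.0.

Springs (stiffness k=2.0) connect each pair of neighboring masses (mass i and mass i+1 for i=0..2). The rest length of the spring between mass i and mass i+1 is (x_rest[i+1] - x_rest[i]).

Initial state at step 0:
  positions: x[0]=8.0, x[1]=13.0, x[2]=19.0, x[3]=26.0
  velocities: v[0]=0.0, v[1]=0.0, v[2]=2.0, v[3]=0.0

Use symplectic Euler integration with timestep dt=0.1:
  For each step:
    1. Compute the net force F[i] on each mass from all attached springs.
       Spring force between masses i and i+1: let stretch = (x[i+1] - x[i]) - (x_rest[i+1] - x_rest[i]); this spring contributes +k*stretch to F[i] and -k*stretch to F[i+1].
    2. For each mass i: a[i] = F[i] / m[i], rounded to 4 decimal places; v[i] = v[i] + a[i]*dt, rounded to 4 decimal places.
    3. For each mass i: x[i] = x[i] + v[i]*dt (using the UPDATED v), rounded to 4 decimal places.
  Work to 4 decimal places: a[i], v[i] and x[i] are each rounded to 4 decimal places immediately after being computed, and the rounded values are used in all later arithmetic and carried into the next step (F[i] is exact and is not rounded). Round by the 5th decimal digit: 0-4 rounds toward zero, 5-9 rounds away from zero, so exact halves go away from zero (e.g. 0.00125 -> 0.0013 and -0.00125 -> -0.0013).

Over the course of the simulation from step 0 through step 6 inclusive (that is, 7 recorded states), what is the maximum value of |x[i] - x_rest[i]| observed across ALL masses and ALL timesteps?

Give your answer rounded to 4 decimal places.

Step 0: x=[8.0000 13.0000 19.0000 26.0000] v=[0.0000 0.0000 2.0000 0.0000]
Step 1: x=[7.9900 13.0200 19.2200 25.9800] v=[-0.1000 0.2000 2.2000 -0.2000]
Step 2: x=[7.9703 13.0634 19.4512 25.9448] v=[-0.1970 0.4340 2.3120 -0.3520]
Step 3: x=[7.9415 13.1327 19.6845 25.8997] v=[-0.2877 0.6929 2.3332 -0.4507]
Step 4: x=[7.9046 13.2292 19.9111 25.8503] v=[-0.3686 0.9650 2.2659 -0.4937]
Step 5: x=[7.8610 13.3529 20.1228 25.8022] v=[-0.4361 1.2365 2.1174 -0.4815]
Step 6: x=[7.8123 13.5021 20.3127 25.7605] v=[-0.4869 1.4921 1.8993 -0.4174]
Max displacement = 2.3127

Answer: 2.3127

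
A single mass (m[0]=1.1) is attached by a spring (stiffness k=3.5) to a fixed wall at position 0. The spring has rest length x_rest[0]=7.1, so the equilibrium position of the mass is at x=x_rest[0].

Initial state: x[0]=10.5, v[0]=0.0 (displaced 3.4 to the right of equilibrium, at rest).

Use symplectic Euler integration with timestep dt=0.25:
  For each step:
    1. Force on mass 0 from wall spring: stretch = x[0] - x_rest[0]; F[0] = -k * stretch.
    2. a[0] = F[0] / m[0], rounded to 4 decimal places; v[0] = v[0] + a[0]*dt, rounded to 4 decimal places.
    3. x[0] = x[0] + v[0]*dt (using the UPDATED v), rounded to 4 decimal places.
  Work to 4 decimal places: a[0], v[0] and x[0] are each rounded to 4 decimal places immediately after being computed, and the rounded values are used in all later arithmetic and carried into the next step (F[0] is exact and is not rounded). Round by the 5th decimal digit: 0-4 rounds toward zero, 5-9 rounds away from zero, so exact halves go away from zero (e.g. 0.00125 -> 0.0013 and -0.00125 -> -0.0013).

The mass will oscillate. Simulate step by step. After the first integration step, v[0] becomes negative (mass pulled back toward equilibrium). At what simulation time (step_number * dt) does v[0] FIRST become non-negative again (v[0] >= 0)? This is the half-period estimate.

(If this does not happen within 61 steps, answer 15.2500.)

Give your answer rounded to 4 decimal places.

Answer: 1.7500

Derivation:
Step 0: x=[10.5000] v=[0.0000]
Step 1: x=[9.8239] v=[-2.7046]
Step 2: x=[8.6061] v=[-4.8714]
Step 3: x=[7.0888] v=[-6.0694]
Step 4: x=[5.5737] v=[-6.0605]
Step 5: x=[4.3621] v=[-4.8464]
Step 6: x=[3.6950] v=[-2.6685]
Step 7: x=[3.7050] v=[0.0400]
First v>=0 after going negative at step 7, time=1.7500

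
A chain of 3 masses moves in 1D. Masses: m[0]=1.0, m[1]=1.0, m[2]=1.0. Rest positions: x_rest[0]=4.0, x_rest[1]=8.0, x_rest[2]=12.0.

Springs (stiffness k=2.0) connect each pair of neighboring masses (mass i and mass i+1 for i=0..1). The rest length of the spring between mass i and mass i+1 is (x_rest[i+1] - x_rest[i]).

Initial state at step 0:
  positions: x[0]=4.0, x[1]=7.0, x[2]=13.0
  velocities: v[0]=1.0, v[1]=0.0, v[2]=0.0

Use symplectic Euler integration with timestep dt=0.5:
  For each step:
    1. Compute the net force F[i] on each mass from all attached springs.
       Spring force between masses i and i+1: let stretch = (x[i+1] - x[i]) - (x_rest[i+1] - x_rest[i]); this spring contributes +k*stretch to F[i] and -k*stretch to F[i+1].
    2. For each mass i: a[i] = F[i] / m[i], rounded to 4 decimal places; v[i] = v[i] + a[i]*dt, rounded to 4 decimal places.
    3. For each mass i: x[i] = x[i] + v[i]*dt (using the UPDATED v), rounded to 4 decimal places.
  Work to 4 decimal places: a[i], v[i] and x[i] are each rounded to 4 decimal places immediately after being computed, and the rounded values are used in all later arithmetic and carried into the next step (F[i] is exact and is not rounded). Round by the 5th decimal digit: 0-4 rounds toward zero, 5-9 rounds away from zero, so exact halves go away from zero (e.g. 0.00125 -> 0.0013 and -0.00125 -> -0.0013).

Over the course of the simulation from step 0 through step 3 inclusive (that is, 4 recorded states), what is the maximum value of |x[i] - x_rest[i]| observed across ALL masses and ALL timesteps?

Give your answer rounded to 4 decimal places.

Step 0: x=[4.0000 7.0000 13.0000] v=[1.0000 0.0000 0.0000]
Step 1: x=[4.0000 8.5000 12.0000] v=[0.0000 3.0000 -2.0000]
Step 2: x=[4.2500 9.5000 11.2500] v=[0.5000 2.0000 -1.5000]
Step 3: x=[5.1250 8.7500 11.6250] v=[1.7500 -1.5000 0.7500]
Max displacement = 1.5000

Answer: 1.5000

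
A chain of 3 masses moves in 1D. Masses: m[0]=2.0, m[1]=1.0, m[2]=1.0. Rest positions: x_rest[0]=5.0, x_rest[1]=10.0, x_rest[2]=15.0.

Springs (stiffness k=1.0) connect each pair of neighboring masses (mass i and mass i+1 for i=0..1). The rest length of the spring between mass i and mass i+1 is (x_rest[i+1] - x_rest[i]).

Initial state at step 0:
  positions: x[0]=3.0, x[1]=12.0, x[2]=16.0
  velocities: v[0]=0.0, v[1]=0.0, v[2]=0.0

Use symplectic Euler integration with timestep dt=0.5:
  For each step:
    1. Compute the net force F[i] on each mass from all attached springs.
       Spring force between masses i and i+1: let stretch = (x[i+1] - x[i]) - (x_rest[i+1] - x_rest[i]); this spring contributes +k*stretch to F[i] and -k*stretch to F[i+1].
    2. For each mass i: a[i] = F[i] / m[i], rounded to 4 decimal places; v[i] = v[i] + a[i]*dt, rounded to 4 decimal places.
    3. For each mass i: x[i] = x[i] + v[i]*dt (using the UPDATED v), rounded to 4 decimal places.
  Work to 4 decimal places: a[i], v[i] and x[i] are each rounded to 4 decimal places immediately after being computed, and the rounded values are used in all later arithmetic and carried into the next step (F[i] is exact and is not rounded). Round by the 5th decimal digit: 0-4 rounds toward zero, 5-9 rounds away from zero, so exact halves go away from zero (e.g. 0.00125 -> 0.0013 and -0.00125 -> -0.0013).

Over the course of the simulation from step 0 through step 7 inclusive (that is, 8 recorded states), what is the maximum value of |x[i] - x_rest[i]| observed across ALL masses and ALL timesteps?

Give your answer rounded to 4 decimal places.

Answer: 3.4666

Derivation:
Step 0: x=[3.0000 12.0000 16.0000] v=[0.0000 0.0000 0.0000]
Step 1: x=[3.5000 10.7500 16.2500] v=[1.0000 -2.5000 0.5000]
Step 2: x=[4.2813 9.0625 16.3750] v=[1.5625 -3.3750 0.2500]
Step 3: x=[5.0352 8.0078 15.9219] v=[1.5078 -2.1094 -0.9063]
Step 4: x=[5.5357 8.1885 14.7402] v=[1.0010 0.3614 -2.3634]
Step 5: x=[5.7428 9.3440 13.1706] v=[0.4142 2.3109 -3.1393]
Step 6: x=[5.7751 10.5558 11.8943] v=[0.0645 2.4236 -2.5526]
Step 7: x=[5.7800 10.9071 11.5334] v=[0.0097 0.7025 -0.7219]
Max displacement = 3.4666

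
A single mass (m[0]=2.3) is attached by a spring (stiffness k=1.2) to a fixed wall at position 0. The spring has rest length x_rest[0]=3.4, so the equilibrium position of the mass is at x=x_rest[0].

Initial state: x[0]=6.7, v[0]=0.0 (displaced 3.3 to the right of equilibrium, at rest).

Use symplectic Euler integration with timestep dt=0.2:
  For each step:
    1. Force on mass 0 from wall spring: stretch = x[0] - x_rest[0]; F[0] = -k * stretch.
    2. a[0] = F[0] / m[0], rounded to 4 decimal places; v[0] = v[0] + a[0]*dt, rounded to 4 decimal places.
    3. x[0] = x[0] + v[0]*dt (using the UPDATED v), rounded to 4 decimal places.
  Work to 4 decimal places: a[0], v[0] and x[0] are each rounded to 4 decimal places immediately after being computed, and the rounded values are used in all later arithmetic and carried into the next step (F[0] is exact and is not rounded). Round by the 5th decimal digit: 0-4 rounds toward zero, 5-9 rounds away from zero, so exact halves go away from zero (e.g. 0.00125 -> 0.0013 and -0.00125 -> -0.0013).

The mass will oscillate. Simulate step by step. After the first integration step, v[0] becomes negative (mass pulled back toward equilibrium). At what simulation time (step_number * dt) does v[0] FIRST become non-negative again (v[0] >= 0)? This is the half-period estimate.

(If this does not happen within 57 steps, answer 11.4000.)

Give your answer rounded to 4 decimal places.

Answer: 4.4000

Derivation:
Step 0: x=[6.7000] v=[0.0000]
Step 1: x=[6.6311] v=[-0.3443]
Step 2: x=[6.4948] v=[-0.6815]
Step 3: x=[6.2939] v=[-1.0044]
Step 4: x=[6.0326] v=[-1.3064]
Step 5: x=[5.7164] v=[-1.5811]
Step 6: x=[5.3518] v=[-1.8228]
Step 7: x=[4.9465] v=[-2.0265]
Step 8: x=[4.5089] v=[-2.1879]
Step 9: x=[4.0482] v=[-2.3036]
Step 10: x=[3.5740] v=[-2.3712]
Step 11: x=[3.0961] v=[-2.3894]
Step 12: x=[2.6246] v=[-2.3577]
Step 13: x=[2.1692] v=[-2.2768]
Step 14: x=[1.7395] v=[-2.1484]
Step 15: x=[1.3445] v=[-1.9751]
Step 16: x=[0.9924] v=[-1.7606]
Step 17: x=[0.6905] v=[-1.5094]
Step 18: x=[0.4452] v=[-1.2267]
Step 19: x=[0.2615] v=[-0.9184]
Step 20: x=[0.1433] v=[-0.5909]
Step 21: x=[0.0931] v=[-0.2511]
Step 22: x=[0.1119] v=[0.0940]
First v>=0 after going negative at step 22, time=4.4000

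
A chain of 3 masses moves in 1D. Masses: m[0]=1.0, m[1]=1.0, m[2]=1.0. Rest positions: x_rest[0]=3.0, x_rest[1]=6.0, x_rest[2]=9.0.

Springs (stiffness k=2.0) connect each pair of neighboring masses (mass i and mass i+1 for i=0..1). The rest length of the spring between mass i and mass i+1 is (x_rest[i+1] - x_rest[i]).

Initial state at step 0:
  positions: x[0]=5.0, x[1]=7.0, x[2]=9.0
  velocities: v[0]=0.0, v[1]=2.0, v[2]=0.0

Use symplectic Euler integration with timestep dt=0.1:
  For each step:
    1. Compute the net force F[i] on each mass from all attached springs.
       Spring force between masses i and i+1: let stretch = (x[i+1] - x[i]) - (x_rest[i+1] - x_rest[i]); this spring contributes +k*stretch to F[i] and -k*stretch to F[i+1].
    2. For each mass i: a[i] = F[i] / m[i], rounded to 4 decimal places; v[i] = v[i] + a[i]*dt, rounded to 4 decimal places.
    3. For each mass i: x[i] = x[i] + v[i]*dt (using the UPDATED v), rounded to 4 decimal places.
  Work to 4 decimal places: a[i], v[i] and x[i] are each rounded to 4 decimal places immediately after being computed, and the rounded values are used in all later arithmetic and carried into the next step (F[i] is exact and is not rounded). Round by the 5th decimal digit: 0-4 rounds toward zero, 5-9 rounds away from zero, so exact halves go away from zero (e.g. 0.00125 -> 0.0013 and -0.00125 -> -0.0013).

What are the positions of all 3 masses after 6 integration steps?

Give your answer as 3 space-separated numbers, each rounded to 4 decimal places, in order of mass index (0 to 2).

Step 0: x=[5.0000 7.0000 9.0000] v=[0.0000 2.0000 0.0000]
Step 1: x=[4.9800 7.2000 9.0200] v=[-0.2000 2.0000 0.2000]
Step 2: x=[4.9444 7.3920 9.0636] v=[-0.3560 1.9200 0.4360]
Step 3: x=[4.8978 7.5685 9.1338] v=[-0.4665 1.7648 0.7017]
Step 4: x=[4.8446 7.7229 9.2327] v=[-0.5324 1.5437 0.9886]
Step 5: x=[4.7889 7.8499 9.3614] v=[-0.5567 1.2700 1.2866]
Step 6: x=[4.7345 7.9459 9.5198] v=[-0.5445 0.9601 1.5843]

Answer: 4.7345 7.9459 9.5198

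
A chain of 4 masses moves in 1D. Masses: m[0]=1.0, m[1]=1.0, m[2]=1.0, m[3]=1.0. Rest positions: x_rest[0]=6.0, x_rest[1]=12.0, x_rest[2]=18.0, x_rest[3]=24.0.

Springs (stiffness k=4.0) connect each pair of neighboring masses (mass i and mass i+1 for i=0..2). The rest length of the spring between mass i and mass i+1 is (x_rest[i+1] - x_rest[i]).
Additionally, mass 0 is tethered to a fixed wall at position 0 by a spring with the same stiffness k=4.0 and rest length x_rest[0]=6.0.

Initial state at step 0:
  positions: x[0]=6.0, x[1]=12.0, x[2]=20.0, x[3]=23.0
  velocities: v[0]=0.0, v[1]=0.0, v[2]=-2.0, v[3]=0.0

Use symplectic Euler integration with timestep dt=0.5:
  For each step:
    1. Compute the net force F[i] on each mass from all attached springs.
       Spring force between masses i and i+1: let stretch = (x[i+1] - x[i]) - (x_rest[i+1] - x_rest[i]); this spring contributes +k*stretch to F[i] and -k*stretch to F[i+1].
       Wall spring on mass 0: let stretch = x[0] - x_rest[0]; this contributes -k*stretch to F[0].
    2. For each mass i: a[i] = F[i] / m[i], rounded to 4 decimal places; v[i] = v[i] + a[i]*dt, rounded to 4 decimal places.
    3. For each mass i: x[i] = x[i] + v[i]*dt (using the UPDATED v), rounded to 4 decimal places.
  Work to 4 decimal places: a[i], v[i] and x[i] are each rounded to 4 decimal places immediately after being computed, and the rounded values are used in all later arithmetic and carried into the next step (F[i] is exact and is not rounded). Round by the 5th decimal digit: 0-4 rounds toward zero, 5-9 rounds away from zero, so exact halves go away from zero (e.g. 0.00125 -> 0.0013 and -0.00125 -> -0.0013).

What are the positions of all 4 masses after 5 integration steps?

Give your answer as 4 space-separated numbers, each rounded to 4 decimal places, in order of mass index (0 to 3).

Answer: 9.0000 9.0000 17.0000 23.0000

Derivation:
Step 0: x=[6.0000 12.0000 20.0000 23.0000] v=[0.0000 0.0000 -2.0000 0.0000]
Step 1: x=[6.0000 14.0000 14.0000 26.0000] v=[0.0000 4.0000 -12.0000 6.0000]
Step 2: x=[8.0000 8.0000 20.0000 23.0000] v=[4.0000 -12.0000 12.0000 -6.0000]
Step 3: x=[2.0000 14.0000 17.0000 23.0000] v=[-12.0000 12.0000 -6.0000 0.0000]
Step 4: x=[6.0000 11.0000 17.0000 23.0000] v=[8.0000 -6.0000 0.0000 0.0000]
Step 5: x=[9.0000 9.0000 17.0000 23.0000] v=[6.0000 -4.0000 0.0000 0.0000]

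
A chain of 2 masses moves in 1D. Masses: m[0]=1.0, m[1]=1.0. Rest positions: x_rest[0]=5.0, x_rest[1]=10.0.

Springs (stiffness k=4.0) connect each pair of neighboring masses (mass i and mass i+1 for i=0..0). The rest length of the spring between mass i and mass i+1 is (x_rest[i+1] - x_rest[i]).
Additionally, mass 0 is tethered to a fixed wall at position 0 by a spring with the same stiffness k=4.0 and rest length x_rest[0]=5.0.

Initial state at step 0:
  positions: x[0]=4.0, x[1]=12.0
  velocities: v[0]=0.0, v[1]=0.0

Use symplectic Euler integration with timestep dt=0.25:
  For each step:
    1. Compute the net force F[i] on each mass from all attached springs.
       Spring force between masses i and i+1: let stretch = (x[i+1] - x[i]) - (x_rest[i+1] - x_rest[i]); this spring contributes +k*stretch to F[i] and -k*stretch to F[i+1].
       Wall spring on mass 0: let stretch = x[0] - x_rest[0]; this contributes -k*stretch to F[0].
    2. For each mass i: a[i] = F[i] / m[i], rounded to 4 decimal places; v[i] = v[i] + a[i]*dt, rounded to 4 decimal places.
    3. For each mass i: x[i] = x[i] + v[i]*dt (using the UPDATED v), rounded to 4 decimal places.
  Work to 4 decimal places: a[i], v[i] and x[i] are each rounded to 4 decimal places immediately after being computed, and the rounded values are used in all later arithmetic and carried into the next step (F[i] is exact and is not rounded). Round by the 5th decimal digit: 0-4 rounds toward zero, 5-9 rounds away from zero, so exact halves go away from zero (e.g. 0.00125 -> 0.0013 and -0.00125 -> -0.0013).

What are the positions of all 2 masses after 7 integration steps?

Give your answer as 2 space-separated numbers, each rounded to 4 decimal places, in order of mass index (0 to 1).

Answer: 2.8028 10.3983

Derivation:
Step 0: x=[4.0000 12.0000] v=[0.0000 0.0000]
Step 1: x=[5.0000 11.2500] v=[4.0000 -3.0000]
Step 2: x=[6.3125 10.1875] v=[5.2500 -4.2500]
Step 3: x=[7.0156 9.4063] v=[2.8125 -3.1250]
Step 4: x=[6.5625 9.2774] v=[-1.8124 -0.5157]
Step 5: x=[5.1475 9.7198] v=[-5.6600 1.7694]
Step 6: x=[3.5887 10.2691] v=[-6.2352 2.1971]
Step 7: x=[2.8028 10.3983] v=[-3.1435 0.5167]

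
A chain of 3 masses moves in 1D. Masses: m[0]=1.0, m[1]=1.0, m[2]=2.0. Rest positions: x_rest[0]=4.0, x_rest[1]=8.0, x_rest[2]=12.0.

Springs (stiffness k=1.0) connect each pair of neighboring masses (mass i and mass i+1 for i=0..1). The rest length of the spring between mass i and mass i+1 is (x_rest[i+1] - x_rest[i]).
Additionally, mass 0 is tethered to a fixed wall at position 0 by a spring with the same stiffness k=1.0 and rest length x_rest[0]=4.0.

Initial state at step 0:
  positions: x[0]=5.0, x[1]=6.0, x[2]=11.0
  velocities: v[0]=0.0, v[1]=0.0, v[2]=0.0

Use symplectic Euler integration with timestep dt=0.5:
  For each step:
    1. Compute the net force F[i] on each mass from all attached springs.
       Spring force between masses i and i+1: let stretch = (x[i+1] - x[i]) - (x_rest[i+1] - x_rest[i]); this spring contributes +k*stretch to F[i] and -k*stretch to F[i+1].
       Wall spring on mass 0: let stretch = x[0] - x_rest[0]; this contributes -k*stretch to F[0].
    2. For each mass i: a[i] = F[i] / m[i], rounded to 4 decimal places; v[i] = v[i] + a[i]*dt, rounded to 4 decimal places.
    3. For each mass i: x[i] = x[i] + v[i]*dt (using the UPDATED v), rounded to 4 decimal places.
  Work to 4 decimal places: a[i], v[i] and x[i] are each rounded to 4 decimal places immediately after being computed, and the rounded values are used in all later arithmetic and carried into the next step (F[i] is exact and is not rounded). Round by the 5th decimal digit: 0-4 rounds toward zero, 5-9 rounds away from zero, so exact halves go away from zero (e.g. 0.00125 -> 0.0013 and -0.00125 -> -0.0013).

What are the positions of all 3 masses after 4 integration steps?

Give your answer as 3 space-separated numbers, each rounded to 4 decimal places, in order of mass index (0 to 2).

Answer: 2.6964 8.0962 11.1438

Derivation:
Step 0: x=[5.0000 6.0000 11.0000] v=[0.0000 0.0000 0.0000]
Step 1: x=[4.0000 7.0000 10.8750] v=[-2.0000 2.0000 -0.2500]
Step 2: x=[2.7500 8.2188 10.7656] v=[-2.5000 2.4375 -0.2188]
Step 3: x=[2.1797 8.7071 10.8379] v=[-1.1406 0.9765 0.1445]
Step 4: x=[2.6964 8.0962 11.1438] v=[1.0333 -1.2218 0.6118]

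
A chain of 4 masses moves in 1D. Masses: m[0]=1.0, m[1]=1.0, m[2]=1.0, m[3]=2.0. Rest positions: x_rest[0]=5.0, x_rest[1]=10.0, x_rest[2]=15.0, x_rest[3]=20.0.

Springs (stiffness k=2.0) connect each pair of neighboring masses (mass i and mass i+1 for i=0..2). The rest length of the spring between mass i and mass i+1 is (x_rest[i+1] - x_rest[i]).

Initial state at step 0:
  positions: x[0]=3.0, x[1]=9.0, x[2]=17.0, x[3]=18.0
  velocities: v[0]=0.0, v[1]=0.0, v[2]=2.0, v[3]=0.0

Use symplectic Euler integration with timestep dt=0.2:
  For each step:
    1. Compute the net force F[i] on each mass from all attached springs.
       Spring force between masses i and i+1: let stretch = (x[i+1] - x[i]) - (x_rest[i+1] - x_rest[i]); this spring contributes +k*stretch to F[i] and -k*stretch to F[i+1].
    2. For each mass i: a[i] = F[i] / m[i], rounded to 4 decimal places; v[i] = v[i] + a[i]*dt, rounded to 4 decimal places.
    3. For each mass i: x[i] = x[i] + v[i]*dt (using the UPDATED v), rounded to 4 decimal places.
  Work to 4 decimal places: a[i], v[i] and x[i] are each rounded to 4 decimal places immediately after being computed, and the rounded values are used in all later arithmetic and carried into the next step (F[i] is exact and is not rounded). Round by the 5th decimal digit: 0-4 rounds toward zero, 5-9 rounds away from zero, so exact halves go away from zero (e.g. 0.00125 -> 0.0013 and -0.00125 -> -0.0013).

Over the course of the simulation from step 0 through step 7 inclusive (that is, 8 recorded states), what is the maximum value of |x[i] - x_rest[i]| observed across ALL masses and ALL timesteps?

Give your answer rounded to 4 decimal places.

Step 0: x=[3.0000 9.0000 17.0000 18.0000] v=[0.0000 0.0000 2.0000 0.0000]
Step 1: x=[3.0800 9.1600 16.8400 18.1600] v=[0.4000 0.8000 -0.8000 0.8000]
Step 2: x=[3.2464 9.4480 16.1712 18.4672] v=[0.8320 1.4400 -3.3440 1.5360]
Step 3: x=[3.5089 9.7777 15.1482 18.8826] v=[1.3126 1.6486 -5.1149 2.0768]
Step 4: x=[3.8729 10.0356 13.9943 19.3486] v=[1.8201 1.2893 -5.7693 2.3299]
Step 5: x=[4.3299 10.1171 12.9521 19.8004] v=[2.2852 0.4077 -5.2111 2.2590]
Step 6: x=[4.8499 9.9625 12.2309 20.1783] v=[2.6001 -0.7732 -3.6058 1.8893]
Step 7: x=[5.3789 9.5803 11.9641 20.4383] v=[2.6451 -1.9109 -1.3342 1.2998]
Max displacement = 3.0359

Answer: 3.0359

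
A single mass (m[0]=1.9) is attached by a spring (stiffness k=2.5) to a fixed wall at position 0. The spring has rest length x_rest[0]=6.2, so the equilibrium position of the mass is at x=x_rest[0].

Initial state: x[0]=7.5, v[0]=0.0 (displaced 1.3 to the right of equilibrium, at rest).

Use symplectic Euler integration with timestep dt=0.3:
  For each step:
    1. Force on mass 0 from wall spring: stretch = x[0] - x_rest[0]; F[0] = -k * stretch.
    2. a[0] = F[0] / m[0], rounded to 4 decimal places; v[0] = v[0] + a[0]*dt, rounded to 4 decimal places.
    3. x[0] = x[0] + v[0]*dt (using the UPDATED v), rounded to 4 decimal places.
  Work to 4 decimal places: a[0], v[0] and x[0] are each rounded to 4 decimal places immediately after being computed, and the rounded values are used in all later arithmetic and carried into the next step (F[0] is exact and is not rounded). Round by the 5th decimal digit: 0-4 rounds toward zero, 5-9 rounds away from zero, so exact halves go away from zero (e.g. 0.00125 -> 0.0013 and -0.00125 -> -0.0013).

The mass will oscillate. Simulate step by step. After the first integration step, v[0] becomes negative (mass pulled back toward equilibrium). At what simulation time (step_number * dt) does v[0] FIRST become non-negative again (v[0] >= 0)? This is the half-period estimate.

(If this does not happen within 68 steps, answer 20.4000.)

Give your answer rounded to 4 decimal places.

Answer: 3.0000

Derivation:
Step 0: x=[7.5000] v=[0.0000]
Step 1: x=[7.3460] v=[-0.5132]
Step 2: x=[7.0563] v=[-0.9656]
Step 3: x=[6.6652] v=[-1.3036]
Step 4: x=[6.2190] v=[-1.4872]
Step 5: x=[5.7706] v=[-1.4947]
Step 6: x=[5.3730] v=[-1.3252]
Step 7: x=[5.0734] v=[-0.9987]
Step 8: x=[4.9072] v=[-0.5540]
Step 9: x=[4.8941] v=[-0.0437]
Step 10: x=[5.0356] v=[0.4718]
First v>=0 after going negative at step 10, time=3.0000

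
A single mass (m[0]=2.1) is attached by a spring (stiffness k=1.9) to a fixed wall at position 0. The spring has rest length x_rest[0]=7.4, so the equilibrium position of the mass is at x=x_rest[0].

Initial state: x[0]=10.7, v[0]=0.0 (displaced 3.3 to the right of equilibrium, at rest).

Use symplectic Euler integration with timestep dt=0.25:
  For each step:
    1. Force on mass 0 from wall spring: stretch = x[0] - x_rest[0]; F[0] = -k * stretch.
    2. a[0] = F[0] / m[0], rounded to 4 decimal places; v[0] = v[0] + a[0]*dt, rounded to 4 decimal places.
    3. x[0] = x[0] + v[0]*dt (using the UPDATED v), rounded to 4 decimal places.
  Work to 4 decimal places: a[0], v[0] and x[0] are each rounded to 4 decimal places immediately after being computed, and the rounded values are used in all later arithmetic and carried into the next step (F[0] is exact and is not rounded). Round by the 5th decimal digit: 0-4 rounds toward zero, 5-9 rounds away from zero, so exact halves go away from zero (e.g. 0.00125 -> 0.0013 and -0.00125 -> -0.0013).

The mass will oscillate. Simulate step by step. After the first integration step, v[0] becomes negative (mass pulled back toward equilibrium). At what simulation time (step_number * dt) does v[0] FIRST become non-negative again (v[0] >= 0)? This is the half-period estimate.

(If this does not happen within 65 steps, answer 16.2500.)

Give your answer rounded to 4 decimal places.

Answer: 3.5000

Derivation:
Step 0: x=[10.7000] v=[0.0000]
Step 1: x=[10.5134] v=[-0.7464]
Step 2: x=[10.1508] v=[-1.4506]
Step 3: x=[9.6326] v=[-2.0728]
Step 4: x=[8.9882] v=[-2.5778]
Step 5: x=[8.2540] v=[-2.9370]
Step 6: x=[7.4715] v=[-3.1302]
Step 7: x=[6.6849] v=[-3.1464]
Step 8: x=[5.9387] v=[-2.9847]
Step 9: x=[5.2752] v=[-2.6542]
Step 10: x=[4.7318] v=[-2.1736]
Step 11: x=[4.3393] v=[-1.5701]
Step 12: x=[4.1199] v=[-0.8778]
Step 13: x=[4.0859] v=[-0.1359]
Step 14: x=[4.2393] v=[0.6137]
First v>=0 after going negative at step 14, time=3.5000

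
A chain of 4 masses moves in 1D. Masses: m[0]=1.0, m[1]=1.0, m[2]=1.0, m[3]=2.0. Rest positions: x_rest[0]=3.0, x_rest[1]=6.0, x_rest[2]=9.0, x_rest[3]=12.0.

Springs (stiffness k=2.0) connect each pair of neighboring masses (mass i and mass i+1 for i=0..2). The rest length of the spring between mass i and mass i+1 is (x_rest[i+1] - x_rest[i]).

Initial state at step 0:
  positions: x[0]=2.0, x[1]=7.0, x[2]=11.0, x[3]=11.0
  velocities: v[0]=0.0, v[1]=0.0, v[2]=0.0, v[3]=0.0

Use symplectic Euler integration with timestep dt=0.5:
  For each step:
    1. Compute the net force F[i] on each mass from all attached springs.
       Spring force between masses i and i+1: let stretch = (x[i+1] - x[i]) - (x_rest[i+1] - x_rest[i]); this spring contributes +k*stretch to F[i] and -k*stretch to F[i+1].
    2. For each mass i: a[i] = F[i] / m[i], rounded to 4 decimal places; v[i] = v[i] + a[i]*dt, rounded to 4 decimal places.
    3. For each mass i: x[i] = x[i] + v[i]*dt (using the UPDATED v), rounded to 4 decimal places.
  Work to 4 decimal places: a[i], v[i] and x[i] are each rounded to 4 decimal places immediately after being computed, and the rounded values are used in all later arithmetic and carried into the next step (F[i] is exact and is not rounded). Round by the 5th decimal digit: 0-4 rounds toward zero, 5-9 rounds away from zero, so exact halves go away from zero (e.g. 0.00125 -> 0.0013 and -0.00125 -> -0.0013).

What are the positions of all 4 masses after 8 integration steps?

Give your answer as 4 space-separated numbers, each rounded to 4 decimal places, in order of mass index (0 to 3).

Answer: 3.6158 4.9998 8.4656 12.4600

Derivation:
Step 0: x=[2.0000 7.0000 11.0000 11.0000] v=[0.0000 0.0000 0.0000 0.0000]
Step 1: x=[3.0000 6.5000 9.0000 11.7500] v=[2.0000 -1.0000 -4.0000 1.5000]
Step 2: x=[4.2500 5.5000 7.1250 12.5625] v=[2.5000 -2.0000 -3.7500 1.6250]
Step 3: x=[4.6250 4.6875 7.1563 12.7657] v=[0.7500 -1.6250 0.0625 0.4063]
Step 4: x=[3.5313 5.0782 8.7579 12.3165] v=[-2.1875 0.7813 3.2031 -0.8984]
Step 5: x=[1.7110 6.5353 10.2989 11.7277] v=[-3.6406 2.9141 3.0820 -1.1777]
Step 6: x=[0.8029 7.4620 10.6725 11.5317] v=[-1.8163 1.8534 0.7472 -0.3921]
Step 7: x=[1.7243 6.6644 9.8705 11.8709] v=[1.8428 -1.5952 -1.6041 0.6783]
Step 8: x=[3.6158 4.9998 8.4656 12.4600] v=[3.7829 -3.3292 -2.8098 1.1781]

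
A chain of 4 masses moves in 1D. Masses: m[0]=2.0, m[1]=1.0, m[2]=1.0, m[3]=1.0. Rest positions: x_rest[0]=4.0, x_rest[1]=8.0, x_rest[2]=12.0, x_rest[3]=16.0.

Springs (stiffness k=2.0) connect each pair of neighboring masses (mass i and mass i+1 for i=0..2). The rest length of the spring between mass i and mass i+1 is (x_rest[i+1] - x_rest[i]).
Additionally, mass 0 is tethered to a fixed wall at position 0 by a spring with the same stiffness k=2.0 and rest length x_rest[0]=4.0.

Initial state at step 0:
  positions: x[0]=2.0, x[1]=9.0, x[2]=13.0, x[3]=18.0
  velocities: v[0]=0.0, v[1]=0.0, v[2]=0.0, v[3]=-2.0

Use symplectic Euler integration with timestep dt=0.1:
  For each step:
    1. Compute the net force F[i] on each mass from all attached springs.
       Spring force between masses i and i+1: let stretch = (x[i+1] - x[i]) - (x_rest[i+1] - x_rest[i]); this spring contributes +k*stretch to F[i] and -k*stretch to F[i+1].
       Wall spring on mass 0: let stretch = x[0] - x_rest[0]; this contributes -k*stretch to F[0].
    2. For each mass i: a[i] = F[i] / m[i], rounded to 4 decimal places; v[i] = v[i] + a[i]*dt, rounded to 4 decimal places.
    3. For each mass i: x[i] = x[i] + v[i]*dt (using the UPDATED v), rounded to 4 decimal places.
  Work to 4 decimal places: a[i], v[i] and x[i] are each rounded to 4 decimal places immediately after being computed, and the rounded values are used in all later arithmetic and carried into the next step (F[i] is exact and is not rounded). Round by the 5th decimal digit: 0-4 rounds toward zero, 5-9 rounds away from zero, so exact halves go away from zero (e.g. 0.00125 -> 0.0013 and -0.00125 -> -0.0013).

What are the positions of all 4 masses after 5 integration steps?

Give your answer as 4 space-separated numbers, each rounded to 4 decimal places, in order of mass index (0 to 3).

Step 0: x=[2.0000 9.0000 13.0000 18.0000] v=[0.0000 0.0000 0.0000 -2.0000]
Step 1: x=[2.0500 8.9400 13.0200 17.7800] v=[0.5000 -0.6000 0.2000 -2.2000]
Step 2: x=[2.1484 8.8238 13.0536 17.5448] v=[0.9840 -1.1620 0.3360 -2.3520]
Step 3: x=[2.2921 8.6587 13.0924 17.2998] v=[1.4367 -1.6511 0.3883 -2.4502]
Step 4: x=[2.4765 8.4549 13.1267 17.0506] v=[1.8442 -2.0377 0.3430 -2.4917]
Step 5: x=[2.6959 8.2250 13.1460 16.8030] v=[2.1944 -2.2990 0.1934 -2.4765]

Answer: 2.6959 8.2250 13.1460 16.8030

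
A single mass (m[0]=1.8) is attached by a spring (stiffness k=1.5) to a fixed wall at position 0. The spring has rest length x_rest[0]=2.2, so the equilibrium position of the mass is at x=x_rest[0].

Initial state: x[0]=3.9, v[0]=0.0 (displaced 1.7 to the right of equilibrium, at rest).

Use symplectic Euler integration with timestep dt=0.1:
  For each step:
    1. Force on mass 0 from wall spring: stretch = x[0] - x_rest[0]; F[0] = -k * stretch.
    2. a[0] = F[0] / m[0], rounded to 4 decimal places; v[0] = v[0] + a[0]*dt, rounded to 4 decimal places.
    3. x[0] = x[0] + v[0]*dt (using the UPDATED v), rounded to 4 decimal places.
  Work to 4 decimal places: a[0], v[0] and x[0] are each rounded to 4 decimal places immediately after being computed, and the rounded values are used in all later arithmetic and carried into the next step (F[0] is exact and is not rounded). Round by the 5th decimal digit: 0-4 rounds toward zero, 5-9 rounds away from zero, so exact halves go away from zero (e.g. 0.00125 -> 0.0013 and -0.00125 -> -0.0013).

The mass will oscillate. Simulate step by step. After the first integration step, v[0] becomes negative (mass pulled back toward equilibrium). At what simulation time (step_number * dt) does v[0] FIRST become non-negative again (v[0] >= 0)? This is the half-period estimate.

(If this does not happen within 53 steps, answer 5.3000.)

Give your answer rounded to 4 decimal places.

Answer: 3.5000

Derivation:
Step 0: x=[3.9000] v=[0.0000]
Step 1: x=[3.8858] v=[-0.1417]
Step 2: x=[3.8576] v=[-0.2822]
Step 3: x=[3.8156] v=[-0.4203]
Step 4: x=[3.7601] v=[-0.5549]
Step 5: x=[3.6916] v=[-0.6849]
Step 6: x=[3.6107] v=[-0.8092]
Step 7: x=[3.5180] v=[-0.9268]
Step 8: x=[3.4143] v=[-1.0366]
Step 9: x=[3.3005] v=[-1.1378]
Step 10: x=[3.1776] v=[-1.2295]
Step 11: x=[3.0465] v=[-1.3110]
Step 12: x=[2.9084] v=[-1.3815]
Step 13: x=[2.7644] v=[-1.4405]
Step 14: x=[2.6157] v=[-1.4875]
Step 15: x=[2.4635] v=[-1.5221]
Step 16: x=[2.3091] v=[-1.5441]
Step 17: x=[2.1538] v=[-1.5532]
Step 18: x=[1.9989] v=[-1.5494]
Step 19: x=[1.8456] v=[-1.5326]
Step 20: x=[1.6953] v=[-1.5031]
Step 21: x=[1.5492] v=[-1.4610]
Step 22: x=[1.4085] v=[-1.4068]
Step 23: x=[1.2744] v=[-1.3408]
Step 24: x=[1.1480] v=[-1.2637]
Step 25: x=[1.0304] v=[-1.1760]
Step 26: x=[0.9226] v=[-1.0785]
Step 27: x=[0.8254] v=[-0.9721]
Step 28: x=[0.7396] v=[-0.8576]
Step 29: x=[0.6660] v=[-0.7359]
Step 30: x=[0.6052] v=[-0.6081]
Step 31: x=[0.5577] v=[-0.4752]
Step 32: x=[0.5239] v=[-0.3383]
Step 33: x=[0.5040] v=[-0.1986]
Step 34: x=[0.4983] v=[-0.0573]
Step 35: x=[0.5068] v=[0.0845]
First v>=0 after going negative at step 35, time=3.5000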